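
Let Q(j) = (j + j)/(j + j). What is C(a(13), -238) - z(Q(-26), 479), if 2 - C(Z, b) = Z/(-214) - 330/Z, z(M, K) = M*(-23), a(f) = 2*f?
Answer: 52599/1391 ≈ 37.814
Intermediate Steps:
Q(j) = 1 (Q(j) = (2*j)/((2*j)) = (2*j)*(1/(2*j)) = 1)
z(M, K) = -23*M
C(Z, b) = 2 + 330/Z + Z/214 (C(Z, b) = 2 - (Z/(-214) - 330/Z) = 2 - (Z*(-1/214) - 330/Z) = 2 - (-Z/214 - 330/Z) = 2 - (-330/Z - Z/214) = 2 + (330/Z + Z/214) = 2 + 330/Z + Z/214)
C(a(13), -238) - z(Q(-26), 479) = (2 + 330/((2*13)) + (2*13)/214) - (-23) = (2 + 330/26 + (1/214)*26) - 1*(-23) = (2 + 330*(1/26) + 13/107) + 23 = (2 + 165/13 + 13/107) + 23 = 20606/1391 + 23 = 52599/1391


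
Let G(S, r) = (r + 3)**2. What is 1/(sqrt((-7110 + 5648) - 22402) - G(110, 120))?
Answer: -15129/228910505 - 2*I*sqrt(5966)/228910505 ≈ -6.6091e-5 - 6.7485e-7*I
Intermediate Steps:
G(S, r) = (3 + r)**2
1/(sqrt((-7110 + 5648) - 22402) - G(110, 120)) = 1/(sqrt((-7110 + 5648) - 22402) - (3 + 120)**2) = 1/(sqrt(-1462 - 22402) - 1*123**2) = 1/(sqrt(-23864) - 1*15129) = 1/(2*I*sqrt(5966) - 15129) = 1/(-15129 + 2*I*sqrt(5966))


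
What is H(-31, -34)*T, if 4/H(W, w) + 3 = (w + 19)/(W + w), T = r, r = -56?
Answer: 728/9 ≈ 80.889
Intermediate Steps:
T = -56
H(W, w) = 4/(-3 + (19 + w)/(W + w)) (H(W, w) = 4/(-3 + (w + 19)/(W + w)) = 4/(-3 + (19 + w)/(W + w)))
H(-31, -34)*T = (4*(-1*(-31) - 1*(-34))/(-19 + 2*(-34) + 3*(-31)))*(-56) = (4*(31 + 34)/(-19 - 68 - 93))*(-56) = (4*65/(-180))*(-56) = (4*(-1/180)*65)*(-56) = -13/9*(-56) = 728/9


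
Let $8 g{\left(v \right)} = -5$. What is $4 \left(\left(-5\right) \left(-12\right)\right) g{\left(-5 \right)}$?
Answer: $-150$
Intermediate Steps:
$g{\left(v \right)} = - \frac{5}{8}$ ($g{\left(v \right)} = \frac{1}{8} \left(-5\right) = - \frac{5}{8}$)
$4 \left(\left(-5\right) \left(-12\right)\right) g{\left(-5 \right)} = 4 \left(\left(-5\right) \left(-12\right)\right) \left(- \frac{5}{8}\right) = 4 \cdot 60 \left(- \frac{5}{8}\right) = 240 \left(- \frac{5}{8}\right) = -150$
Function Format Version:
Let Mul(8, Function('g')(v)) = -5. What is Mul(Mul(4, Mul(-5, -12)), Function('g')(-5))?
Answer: -150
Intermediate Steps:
Function('g')(v) = Rational(-5, 8) (Function('g')(v) = Mul(Rational(1, 8), -5) = Rational(-5, 8))
Mul(Mul(4, Mul(-5, -12)), Function('g')(-5)) = Mul(Mul(4, Mul(-5, -12)), Rational(-5, 8)) = Mul(Mul(4, 60), Rational(-5, 8)) = Mul(240, Rational(-5, 8)) = -150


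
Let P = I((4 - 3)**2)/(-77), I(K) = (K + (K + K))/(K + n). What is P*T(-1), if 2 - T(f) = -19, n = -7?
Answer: 3/22 ≈ 0.13636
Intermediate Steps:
T(f) = 21 (T(f) = 2 - 1*(-19) = 2 + 19 = 21)
I(K) = 3*K/(-7 + K) (I(K) = (K + (K + K))/(K - 7) = (K + 2*K)/(-7 + K) = (3*K)/(-7 + K) = 3*K/(-7 + K))
P = 1/154 (P = (3*(4 - 3)**2/(-7 + (4 - 3)**2))/(-77) = (3*1**2/(-7 + 1**2))*(-1/77) = (3*1/(-7 + 1))*(-1/77) = (3*1/(-6))*(-1/77) = (3*1*(-1/6))*(-1/77) = -1/2*(-1/77) = 1/154 ≈ 0.0064935)
P*T(-1) = (1/154)*21 = 3/22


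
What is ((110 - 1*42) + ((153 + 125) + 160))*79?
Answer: 39974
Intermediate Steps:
((110 - 1*42) + ((153 + 125) + 160))*79 = ((110 - 42) + (278 + 160))*79 = (68 + 438)*79 = 506*79 = 39974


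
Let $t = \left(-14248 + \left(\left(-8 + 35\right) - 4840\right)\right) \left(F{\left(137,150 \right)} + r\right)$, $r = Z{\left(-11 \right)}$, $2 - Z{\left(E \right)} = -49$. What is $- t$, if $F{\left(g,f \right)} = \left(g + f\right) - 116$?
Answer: $4231542$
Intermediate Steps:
$F{\left(g,f \right)} = -116 + f + g$ ($F{\left(g,f \right)} = \left(f + g\right) - 116 = -116 + f + g$)
$Z{\left(E \right)} = 51$ ($Z{\left(E \right)} = 2 - -49 = 2 + 49 = 51$)
$r = 51$
$t = -4231542$ ($t = \left(-14248 + \left(\left(-8 + 35\right) - 4840\right)\right) \left(\left(-116 + 150 + 137\right) + 51\right) = \left(-14248 + \left(27 - 4840\right)\right) \left(171 + 51\right) = \left(-14248 - 4813\right) 222 = \left(-19061\right) 222 = -4231542$)
$- t = \left(-1\right) \left(-4231542\right) = 4231542$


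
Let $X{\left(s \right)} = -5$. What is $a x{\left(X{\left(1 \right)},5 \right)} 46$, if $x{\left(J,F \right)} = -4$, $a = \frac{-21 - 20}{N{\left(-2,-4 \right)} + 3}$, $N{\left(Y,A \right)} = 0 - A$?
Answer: $\frac{7544}{7} \approx 1077.7$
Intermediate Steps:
$N{\left(Y,A \right)} = - A$
$a = - \frac{41}{7}$ ($a = \frac{-21 - 20}{\left(-1\right) \left(-4\right) + 3} = - \frac{41}{4 + 3} = - \frac{41}{7} \approx -5.8571$)
$a x{\left(X{\left(1 \right)},5 \right)} 46 = \left(- \frac{41}{7}\right) \left(-4\right) 46 = \frac{164}{7} \cdot 46 = \frac{7544}{7}$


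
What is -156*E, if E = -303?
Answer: 47268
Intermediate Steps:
-156*E = -156*(-303) = -1*(-47268) = 47268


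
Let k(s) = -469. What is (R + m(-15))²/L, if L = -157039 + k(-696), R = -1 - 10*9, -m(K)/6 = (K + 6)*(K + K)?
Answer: -2927521/157508 ≈ -18.586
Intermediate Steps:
m(K) = -12*K*(6 + K) (m(K) = -6*(K + 6)*(K + K) = -6*(6 + K)*2*K = -12*K*(6 + K))
R = -91 (R = -1 - 90 = -91)
L = -157508 (L = -157039 - 469 = -157508)
(R + m(-15))²/L = (-91 - 12*(-15)*(6 - 15))²/(-157508) = (-91 - 12*(-15)*(-9))²*(-1/157508) = (-91 - 1620)²*(-1/157508) = (-1711)²*(-1/157508) = 2927521*(-1/157508) = -2927521/157508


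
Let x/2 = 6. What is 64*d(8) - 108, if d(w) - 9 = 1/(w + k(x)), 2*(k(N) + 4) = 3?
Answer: 5276/11 ≈ 479.64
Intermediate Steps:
x = 12 (x = 2*6 = 12)
k(N) = -5/2 (k(N) = -4 + (½)*3 = -4 + 3/2 = -5/2)
d(w) = 9 + 1/(-5/2 + w) (d(w) = 9 + 1/(w - 5/2) = 9 + 1/(-5/2 + w))
64*d(8) - 108 = 64*((-43 + 18*8)/(-5 + 2*8)) - 108 = 64*((-43 + 144)/(-5 + 16)) - 108 = 64*(101/11) - 108 = 6464/11 - 108 = 5276/11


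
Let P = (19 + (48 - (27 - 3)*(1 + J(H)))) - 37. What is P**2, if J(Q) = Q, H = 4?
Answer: 8100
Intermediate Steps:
P = -90 (P = (19 + (48 - (27 - 3)*(1 + 4))) - 37 = (19 + (48 - 24*5)) - 37 = (19 + (48 - 1*120)) - 37 = (19 + (48 - 120)) - 37 = (19 - 72) - 37 = -53 - 37 = -90)
P**2 = (-90)**2 = 8100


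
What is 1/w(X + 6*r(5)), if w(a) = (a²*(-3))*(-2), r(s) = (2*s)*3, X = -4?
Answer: 1/185856 ≈ 5.3805e-6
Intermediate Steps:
r(s) = 6*s
w(a) = 6*a² (w(a) = -3*a²*(-2) = 6*a²)
1/w(X + 6*r(5)) = 1/(6*(-4 + 6*(6*5))²) = 1/(6*(-4 + 6*30)²) = 1/(6*(-4 + 180)²) = 1/(6*176²) = 1/(6*30976) = 1/185856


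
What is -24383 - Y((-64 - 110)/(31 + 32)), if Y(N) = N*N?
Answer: -10756267/441 ≈ -24391.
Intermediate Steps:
Y(N) = N²
-24383 - Y((-64 - 110)/(31 + 32)) = -24383 - ((-64 - 110)/(31 + 32))² = -24383 - (-174/63)² = -24383 - (-174*1/63)² = -24383 - (-58/21)² = -24383 - 1*3364/441 = -24383 - 3364/441 = -10756267/441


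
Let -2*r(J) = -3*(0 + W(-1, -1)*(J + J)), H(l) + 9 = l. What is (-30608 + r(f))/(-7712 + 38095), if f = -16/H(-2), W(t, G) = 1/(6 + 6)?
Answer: -336684/334213 ≈ -1.0074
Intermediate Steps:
H(l) = -9 + l
W(t, G) = 1/12
f = 16/11 (f = -16/(-9 - 2) = -16/(-11) = -16*(-1/11) = 16/11 ≈ 1.4545)
r(J) = J/4 (r(J) = -(-3)*(0 + (J + J)/12)/2 = -(-3)*(0 + (2*J)/12)/2 = -(-3)*(0 + J/6)/2 = -(-3)*J/6/2 = -(-1)*J/4 = J/4)
(-30608 + r(f))/(-7712 + 38095) = (-30608 + (¼)*(16/11))/(-7712 + 38095) = (-30608 + 4/11)/30383 = -336684/11*1/30383 = -336684/334213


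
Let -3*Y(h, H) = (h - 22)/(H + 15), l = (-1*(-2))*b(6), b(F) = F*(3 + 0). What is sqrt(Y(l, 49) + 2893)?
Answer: sqrt(1666326)/24 ≈ 53.786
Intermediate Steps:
b(F) = 3*F (b(F) = F*3 = 3*F)
l = 36 (l = (-1*(-2))*(3*6) = 2*18 = 36)
Y(h, H) = -(-22 + h)/(3*(15 + H)) (Y(h, H) = -(h - 22)/(3*(H + 15)) = -(-22 + h)/(3*(15 + H)))
sqrt(Y(l, 49) + 2893) = sqrt((22 - 1*36)/(3*(15 + 49)) + 2893) = sqrt((1/3)*(22 - 36)/64 + 2893) = sqrt((1/3)*(1/64)*(-14) + 2893) = sqrt(-7/96 + 2893) = sqrt(277721/96) = sqrt(1666326)/24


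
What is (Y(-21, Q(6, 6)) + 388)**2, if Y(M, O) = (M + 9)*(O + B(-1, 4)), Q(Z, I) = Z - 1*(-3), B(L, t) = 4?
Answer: 53824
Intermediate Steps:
Q(Z, I) = 3 + Z (Q(Z, I) = Z + 3 = 3 + Z)
Y(M, O) = (4 + O)*(9 + M) (Y(M, O) = (M + 9)*(O + 4) = (9 + M)*(4 + O) = (4 + O)*(9 + M))
(Y(-21, Q(6, 6)) + 388)**2 = ((36 + 4*(-21) + 9*(3 + 6) - 21*(3 + 6)) + 388)**2 = ((36 - 84 + 9*9 - 21*9) + 388)**2 = ((36 - 84 + 81 - 189) + 388)**2 = (-156 + 388)**2 = 232**2 = 53824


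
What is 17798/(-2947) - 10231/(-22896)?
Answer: -377352251/67474512 ≈ -5.5925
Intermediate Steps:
17798/(-2947) - 10231/(-22896) = 17798*(-1/2947) - 10231*(-1/22896) = -17798/2947 + 10231/22896 = -377352251/67474512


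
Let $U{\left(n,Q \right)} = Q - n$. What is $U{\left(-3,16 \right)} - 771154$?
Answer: $-771135$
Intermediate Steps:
$U{\left(-3,16 \right)} - 771154 = \left(16 - -3\right) - 771154 = \left(16 + 3\right) - 771154 = 19 - 771154 = -771135$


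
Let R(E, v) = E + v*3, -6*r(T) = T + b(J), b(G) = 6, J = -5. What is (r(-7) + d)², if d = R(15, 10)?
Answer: 73441/36 ≈ 2040.0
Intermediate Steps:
r(T) = -1 - T/6 (r(T) = -(T + 6)/6 = -(6 + T)/6 = -1 - T/6)
R(E, v) = E + 3*v
d = 45 (d = 15 + 3*10 = 15 + 30 = 45)
(r(-7) + d)² = ((-1 - ⅙*(-7)) + 45)² = ((-1 + 7/6) + 45)² = (⅙ + 45)² = (271/6)² = 73441/36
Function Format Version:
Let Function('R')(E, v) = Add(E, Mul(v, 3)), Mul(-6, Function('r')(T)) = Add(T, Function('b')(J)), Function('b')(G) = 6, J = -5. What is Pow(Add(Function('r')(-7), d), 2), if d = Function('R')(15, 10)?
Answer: Rational(73441, 36) ≈ 2040.0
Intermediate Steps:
Function('r')(T) = Add(-1, Mul(Rational(-1, 6), T)) (Function('r')(T) = Mul(Rational(-1, 6), Add(T, 6)) = Mul(Rational(-1, 6), Add(6, T)) = Add(-1, Mul(Rational(-1, 6), T)))
Function('R')(E, v) = Add(E, Mul(3, v))
d = 45 (d = Add(15, Mul(3, 10)) = Add(15, 30) = 45)
Pow(Add(Function('r')(-7), d), 2) = Pow(Add(Add(-1, Mul(Rational(-1, 6), -7)), 45), 2) = Pow(Add(Add(-1, Rational(7, 6)), 45), 2) = Pow(Add(Rational(1, 6), 45), 2) = Pow(Rational(271, 6), 2) = Rational(73441, 36)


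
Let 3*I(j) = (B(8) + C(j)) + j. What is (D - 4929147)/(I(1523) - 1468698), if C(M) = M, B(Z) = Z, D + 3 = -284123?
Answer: 5213273/1467680 ≈ 3.5521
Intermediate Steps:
D = -284126 (D = -3 - 284123 = -284126)
I(j) = 8/3 + 2*j/3 (I(j) = ((8 + j) + j)/3 = (8 + 2*j)/3 = 8/3 + 2*j/3)
(D - 4929147)/(I(1523) - 1468698) = (-284126 - 4929147)/((8/3 + (2/3)*1523) - 1468698) = -5213273/((8/3 + 3046/3) - 1468698) = -5213273/(1018 - 1468698) = -5213273/(-1467680) = -5213273*(-1/1467680) = 5213273/1467680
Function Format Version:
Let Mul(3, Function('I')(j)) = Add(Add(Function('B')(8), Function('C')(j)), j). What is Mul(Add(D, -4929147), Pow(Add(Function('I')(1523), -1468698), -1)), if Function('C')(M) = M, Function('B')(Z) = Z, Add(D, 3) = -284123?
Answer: Rational(5213273, 1467680) ≈ 3.5521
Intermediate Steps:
D = -284126 (D = Add(-3, -284123) = -284126)
Function('I')(j) = Add(Rational(8, 3), Mul(Rational(2, 3), j)) (Function('I')(j) = Mul(Rational(1, 3), Add(Add(8, j), j)) = Mul(Rational(1, 3), Add(8, Mul(2, j))) = Add(Rational(8, 3), Mul(Rational(2, 3), j)))
Mul(Add(D, -4929147), Pow(Add(Function('I')(1523), -1468698), -1)) = Mul(Add(-284126, -4929147), Pow(Add(Add(Rational(8, 3), Mul(Rational(2, 3), 1523)), -1468698), -1)) = Mul(-5213273, Pow(Add(Add(Rational(8, 3), Rational(3046, 3)), -1468698), -1)) = Mul(-5213273, Pow(Add(1018, -1468698), -1)) = Mul(-5213273, Pow(-1467680, -1)) = Mul(-5213273, Rational(-1, 1467680)) = Rational(5213273, 1467680)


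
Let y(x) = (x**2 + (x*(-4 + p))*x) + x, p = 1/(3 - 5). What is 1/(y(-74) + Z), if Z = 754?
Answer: -1/18486 ≈ -5.4095e-5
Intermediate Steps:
p = -1/2 (p = 1/(-2) = -1/2 ≈ -0.50000)
y(x) = x - 7*x**2/2 (y(x) = (x**2 + (x*(-4 - 1/2))*x) + x = (x**2 + (x*(-9/2))*x) + x = (x**2 + (-9*x/2)*x) + x = (x**2 - 9*x**2/2) + x = -7*x**2/2 + x = x - 7*x**2/2)
1/(y(-74) + Z) = 1/((1/2)*(-74)*(2 - 7*(-74)) + 754) = 1/((1/2)*(-74)*(2 + 518) + 754) = 1/((1/2)*(-74)*520 + 754) = 1/(-19240 + 754) = 1/(-18486) = -1/18486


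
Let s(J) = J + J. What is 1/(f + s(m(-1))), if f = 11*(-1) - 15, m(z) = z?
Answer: -1/28 ≈ -0.035714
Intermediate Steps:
s(J) = 2*J
f = -26 (f = -11 - 15 = -26)
1/(f + s(m(-1))) = 1/(-26 + 2*(-1)) = 1/(-26 - 2) = 1/(-28) = -1/28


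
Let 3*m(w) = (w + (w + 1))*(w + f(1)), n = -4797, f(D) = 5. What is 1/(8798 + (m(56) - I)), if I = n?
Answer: 3/47678 ≈ 6.2922e-5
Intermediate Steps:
I = -4797
m(w) = (1 + 2*w)*(5 + w)/3 (m(w) = ((w + (w + 1))*(w + 5))/3 = ((w + (1 + w))*(5 + w))/3 = ((1 + 2*w)*(5 + w))/3 = (1 + 2*w)*(5 + w)/3)
1/(8798 + (m(56) - I)) = 1/(8798 + ((5/3 + (⅔)*56² + (11/3)*56) - 1*(-4797))) = 1/(8798 + ((5/3 + (⅔)*3136 + 616/3) + 4797)) = 1/(8798 + ((5/3 + 6272/3 + 616/3) + 4797)) = 1/(8798 + (6893/3 + 4797)) = 1/(8798 + 21284/3) = 1/(47678/3) = 3/47678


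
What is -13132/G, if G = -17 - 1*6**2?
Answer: 13132/53 ≈ 247.77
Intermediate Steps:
G = -53 (G = -17 - 1*36 = -17 - 36 = -53)
-13132/G = -13132/(-53) = -13132*(-1/53) = 13132/53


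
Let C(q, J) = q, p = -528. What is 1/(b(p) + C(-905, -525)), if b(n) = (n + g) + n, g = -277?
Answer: -1/2238 ≈ -0.00044683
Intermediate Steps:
b(n) = -277 + 2*n (b(n) = (n - 277) + n = (-277 + n) + n = -277 + 2*n)
1/(b(p) + C(-905, -525)) = 1/((-277 + 2*(-528)) - 905) = 1/((-277 - 1056) - 905) = 1/(-1333 - 905) = 1/(-2238) = -1/2238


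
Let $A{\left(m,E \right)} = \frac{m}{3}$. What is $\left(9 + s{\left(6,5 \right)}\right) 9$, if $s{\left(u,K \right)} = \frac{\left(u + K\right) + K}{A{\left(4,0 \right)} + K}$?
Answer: $\frac{1971}{19} \approx 103.74$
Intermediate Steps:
$A{\left(m,E \right)} = \frac{m}{3}$ ($A{\left(m,E \right)} = m \frac{1}{3} = \frac{m}{3}$)
$s{\left(u,K \right)} = \frac{u + 2 K}{\frac{4}{3} + K}$ ($s{\left(u,K \right)} = \frac{\left(u + K\right) + K}{\frac{1}{3} \cdot 4 + K} = \frac{\left(K + u\right) + K}{\frac{4}{3} + K} = \frac{u + 2 K}{\frac{4}{3} + K}$)
$\left(9 + s{\left(6,5 \right)}\right) 9 = \left(9 + \frac{3 \left(6 + 2 \cdot 5\right)}{4 + 3 \cdot 5}\right) 9 = \left(9 + \frac{3 \left(6 + 10\right)}{4 + 15}\right) 9 = \left(9 + 3 \cdot \frac{1}{19} \cdot 16\right) 9 = \left(9 + \frac{48}{19}\right) 9 = \frac{219}{19} \cdot 9 = \frac{1971}{19}$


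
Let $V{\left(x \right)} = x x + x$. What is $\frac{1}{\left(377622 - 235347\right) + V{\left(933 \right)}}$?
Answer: $\frac{1}{1013697} \approx 9.8649 \cdot 10^{-7}$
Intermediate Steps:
$V{\left(x \right)} = x + x^{2}$ ($V{\left(x \right)} = x^{2} + x = x + x^{2}$)
$\frac{1}{\left(377622 - 235347\right) + V{\left(933 \right)}} = \frac{1}{\left(377622 - 235347\right) + 933 \left(1 + 933\right)} = \frac{1}{142275 + 933 \cdot 934} = \frac{1}{142275 + 871422} = \frac{1}{1013697}$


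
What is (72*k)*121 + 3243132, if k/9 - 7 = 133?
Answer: 14220252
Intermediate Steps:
k = 1260 (k = 63 + 9*133 = 63 + 1197 = 1260)
(72*k)*121 + 3243132 = (72*1260)*121 + 3243132 = 90720*121 + 3243132 = 10977120 + 3243132 = 14220252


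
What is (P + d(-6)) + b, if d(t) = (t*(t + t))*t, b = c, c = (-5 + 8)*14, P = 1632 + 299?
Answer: 1541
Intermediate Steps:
P = 1931
c = 42 (c = 3*14 = 42)
b = 42
d(t) = 2*t³ (d(t) = (t*(2*t))*t = (2*t²)*t = 2*t³)
(P + d(-6)) + b = (1931 + 2*(-6)³) + 42 = (1931 + 2*(-216)) + 42 = (1931 - 432) + 42 = 1499 + 42 = 1541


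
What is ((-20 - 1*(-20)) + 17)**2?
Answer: 289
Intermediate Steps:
((-20 - 1*(-20)) + 17)**2 = ((-20 + 20) + 17)**2 = (0 + 17)**2 = 17**2 = 289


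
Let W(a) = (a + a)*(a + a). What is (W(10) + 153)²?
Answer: 305809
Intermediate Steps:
W(a) = 4*a² (W(a) = (2*a)*(2*a) = 4*a²)
(W(10) + 153)² = (4*10² + 153)² = (4*100 + 153)² = (400 + 153)² = 553² = 305809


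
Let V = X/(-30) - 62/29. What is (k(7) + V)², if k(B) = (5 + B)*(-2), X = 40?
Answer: 5712100/7569 ≈ 754.67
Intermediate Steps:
k(B) = -10 - 2*B
V = -302/87 (V = 40/(-30) - 62/29 = 40*(-1/30) - 62*1/29 = -4/3 - 62/29 = -302/87 ≈ -3.4713)
(k(7) + V)² = ((-10 - 2*7) - 302/87)² = ((-10 - 14) - 302/87)² = (-24 - 302/87)² = (-2390/87)² = 5712100/7569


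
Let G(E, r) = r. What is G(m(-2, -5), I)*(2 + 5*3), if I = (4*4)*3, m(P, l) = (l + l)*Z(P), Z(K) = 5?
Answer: 816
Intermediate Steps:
m(P, l) = 10*l (m(P, l) = (l + l)*5 = (2*l)*5 = 10*l)
I = 48 (I = 16*3 = 48)
G(m(-2, -5), I)*(2 + 5*3) = 48*(2 + 5*3) = 48*(2 + 15) = 48*17 = 816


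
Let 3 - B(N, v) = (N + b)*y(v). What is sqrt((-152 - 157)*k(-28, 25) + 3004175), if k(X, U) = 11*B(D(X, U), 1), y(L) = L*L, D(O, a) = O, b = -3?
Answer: sqrt(2888609) ≈ 1699.6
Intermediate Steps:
y(L) = L**2
B(N, v) = 3 - v**2*(-3 + N) (B(N, v) = 3 - (N - 3)*v**2 = 3 - (-3 + N)*v**2 = 3 - v**2*(-3 + N))
k(X, U) = 66 - 11*X (k(X, U) = 11*(3 + 3*1**2 - 1*X*1**2) = 11*(3 + 3*1 - 1*X*1) = 11*(3 + 3 - X) = 11*(6 - X) = 66 - 11*X)
sqrt((-152 - 157)*k(-28, 25) + 3004175) = sqrt((-152 - 157)*(66 - 11*(-28)) + 3004175) = sqrt(-309*(66 + 308) + 3004175) = sqrt(-309*374 + 3004175) = sqrt(-115566 + 3004175) = sqrt(2888609)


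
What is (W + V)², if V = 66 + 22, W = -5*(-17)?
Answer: 29929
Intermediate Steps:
W = 85
V = 88
(W + V)² = (85 + 88)² = 173² = 29929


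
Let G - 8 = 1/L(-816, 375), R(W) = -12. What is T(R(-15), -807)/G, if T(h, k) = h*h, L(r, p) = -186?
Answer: 26784/1487 ≈ 18.012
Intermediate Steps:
G = 1487/186 (G = 8 + 1/(-186) = 8 - 1/186 = 1487/186 ≈ 7.9946)
T(h, k) = h²
T(R(-15), -807)/G = (-12)²/(1487/186) = 144*(186/1487) = 26784/1487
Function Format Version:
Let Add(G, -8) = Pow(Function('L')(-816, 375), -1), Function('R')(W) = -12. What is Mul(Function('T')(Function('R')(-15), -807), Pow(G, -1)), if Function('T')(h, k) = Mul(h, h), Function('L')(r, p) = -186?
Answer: Rational(26784, 1487) ≈ 18.012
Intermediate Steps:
G = Rational(1487, 186) (G = Add(8, Pow(-186, -1)) = Add(8, Rational(-1, 186)) = Rational(1487, 186) ≈ 7.9946)
Function('T')(h, k) = Pow(h, 2)
Mul(Function('T')(Function('R')(-15), -807), Pow(G, -1)) = Mul(Pow(-12, 2), Pow(Rational(1487, 186), -1)) = Mul(144, Rational(186, 1487)) = Rational(26784, 1487)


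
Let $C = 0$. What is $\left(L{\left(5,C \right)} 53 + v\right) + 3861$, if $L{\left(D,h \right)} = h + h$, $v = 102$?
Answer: $3963$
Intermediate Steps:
$L{\left(D,h \right)} = 2 h$
$\left(L{\left(5,C \right)} 53 + v\right) + 3861 = \left(2 \cdot 0 \cdot 53 + 102\right) + 3861 = \left(0 \cdot 53 + 102\right) + 3861 = \left(0 + 102\right) + 3861 = 102 + 3861 = 3963$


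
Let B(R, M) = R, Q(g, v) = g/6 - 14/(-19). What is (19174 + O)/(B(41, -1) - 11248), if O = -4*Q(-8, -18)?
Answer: -1093054/638799 ≈ -1.7111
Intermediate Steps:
Q(g, v) = 14/19 + g/6 (Q(g, v) = g*(⅙) - 14*(-1/19) = g/6 + 14/19 = 14/19 + g/6)
O = 136/57 (O = -4*(14/19 + (⅙)*(-8)) = -4*(14/19 - 4/3) = -4*(-34/57) = 136/57 ≈ 2.3860)
(19174 + O)/(B(41, -1) - 11248) = (19174 + 136/57)/(41 - 11248) = (1093054/57)/(-11207) = (1093054/57)*(-1/11207) = -1093054/638799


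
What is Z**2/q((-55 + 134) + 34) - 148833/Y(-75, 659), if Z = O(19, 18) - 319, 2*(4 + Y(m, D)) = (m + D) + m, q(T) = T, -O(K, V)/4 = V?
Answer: 14319041/18871 ≈ 758.79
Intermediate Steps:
O(K, V) = -4*V
Y(m, D) = -4 + m + D/2 (Y(m, D) = -4 + ((m + D) + m)/2 = -4 + ((D + m) + m)/2 = -4 + (D + 2*m)/2 = -4 + (m + D/2) = -4 + m + D/2)
Z = -391 (Z = -4*18 - 319 = -72 - 319 = -391)
Z**2/q((-55 + 134) + 34) - 148833/Y(-75, 659) = (-391)**2/((-55 + 134) + 34) - 148833/(-4 - 75 + (1/2)*659) = 152881/(79 + 34) - 148833/(-4 - 75 + 659/2) = 152881/113 - 148833/501/2 = 152881*(1/113) - 148833*2/501 = 152881/113 - 99222/167 = 14319041/18871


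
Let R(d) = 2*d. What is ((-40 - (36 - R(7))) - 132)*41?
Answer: -7954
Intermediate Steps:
((-40 - (36 - R(7))) - 132)*41 = ((-40 - (36 - 2*7)) - 132)*41 = ((-40 - (36 - 1*14)) - 132)*41 = ((-40 - (36 - 14)) - 132)*41 = ((-40 - 1*22) - 132)*41 = ((-40 - 22) - 132)*41 = (-62 - 132)*41 = -194*41 = -7954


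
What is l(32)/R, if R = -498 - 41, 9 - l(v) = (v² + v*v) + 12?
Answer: 293/77 ≈ 3.8052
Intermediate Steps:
l(v) = -3 - 2*v² (l(v) = 9 - ((v² + v*v) + 12) = 9 - ((v² + v²) + 12) = 9 - (2*v² + 12) = 9 - (12 + 2*v²) = 9 + (-12 - 2*v²) = -3 - 2*v²)
R = -539
l(32)/R = (-3 - 2*32²)/(-539) = (-3 - 2*1024)*(-1/539) = (-3 - 2048)*(-1/539) = -2051*(-1/539) = 293/77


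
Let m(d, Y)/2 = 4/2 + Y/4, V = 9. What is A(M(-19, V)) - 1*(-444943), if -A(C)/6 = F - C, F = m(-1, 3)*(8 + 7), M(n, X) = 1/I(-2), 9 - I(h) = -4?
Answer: 5777830/13 ≈ 4.4445e+5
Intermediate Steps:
I(h) = 13 (I(h) = 9 - 1*(-4) = 9 + 4 = 13)
m(d, Y) = 4 + Y/2 (m(d, Y) = 2*(4/2 + Y/4) = 2*(4*(½) + Y*(¼)) = 2*(2 + Y/4) = 4 + Y/2)
M(n, X) = 1/13
F = 165/2 (F = (4 + (½)*3)*(8 + 7) = (4 + 3/2)*15 = (11/2)*15 = 165/2 ≈ 82.500)
A(C) = -495 + 6*C (A(C) = -6*(165/2 - C) = -495 + 6*C)
A(M(-19, V)) - 1*(-444943) = (-495 + 6*(1/13)) - 1*(-444943) = (-495 + 6/13) + 444943 = -6429/13 + 444943 = 5777830/13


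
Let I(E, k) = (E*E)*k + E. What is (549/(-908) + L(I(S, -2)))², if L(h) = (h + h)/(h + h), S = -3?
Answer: 128881/824464 ≈ 0.15632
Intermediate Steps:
I(E, k) = E + k*E² (I(E, k) = E²*k + E = k*E² + E = E + k*E²)
L(h) = 1 (L(h) = (2*h)/((2*h)) = (2*h)*(1/(2*h)) = 1)
(549/(-908) + L(I(S, -2)))² = (549/(-908) + 1)² = (549*(-1/908) + 1)² = (-549/908 + 1)² = (359/908)² = 128881/824464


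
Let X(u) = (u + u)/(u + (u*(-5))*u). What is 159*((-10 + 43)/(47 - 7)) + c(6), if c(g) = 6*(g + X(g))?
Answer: 193443/1160 ≈ 166.76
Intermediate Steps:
X(u) = 2*u/(u - 5*u²) (X(u) = (2*u)/(u + (-5*u)*u) = (2*u)/(u - 5*u²) = 2*u/(u - 5*u²))
c(g) = -12/(-1 + 5*g) + 6*g (c(g) = 6*(g - 2/(-1 + 5*g)) = -12/(-1 + 5*g) + 6*g)
159*((-10 + 43)/(47 - 7)) + c(6) = 159*((-10 + 43)/(47 - 7)) + 6*(-2 + 6*(-1 + 5*6))/(-1 + 5*6) = 159*(33/40) + 6*(-2 + 6*(-1 + 30))/(-1 + 30) = 159*(33*(1/40)) + 6*(-2 + 6*29)/29 = 159*(33/40) + 6*(1/29)*(-2 + 174) = 5247/40 + 6*(1/29)*172 = 5247/40 + 1032/29 = 193443/1160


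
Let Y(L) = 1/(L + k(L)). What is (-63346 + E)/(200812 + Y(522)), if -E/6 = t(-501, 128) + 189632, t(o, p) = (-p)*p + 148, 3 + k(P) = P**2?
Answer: -301319417166/54822278437 ≈ -5.4963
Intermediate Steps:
k(P) = -3 + P**2
t(o, p) = 148 - p**2 (t(o, p) = -p**2 + 148 = 148 - p**2)
Y(L) = 1/(-3 + L + L**2) (Y(L) = 1/(L + (-3 + L**2)) = 1/(-3 + L + L**2))
E = -1040376 (E = -6*((148 - 1*128**2) + 189632) = -6*((148 - 1*16384) + 189632) = -6*((148 - 16384) + 189632) = -6*(-16236 + 189632) = -6*173396 = -1040376)
(-63346 + E)/(200812 + Y(522)) = (-63346 - 1040376)/(200812 + 1/(-3 + 522 + 522**2)) = -1103722/(200812 + 1/(-3 + 522 + 272484)) = -1103722/(200812 + 1/273003) = -1103722/54822278437/273003 = -1103722*273003/54822278437 = -301319417166/54822278437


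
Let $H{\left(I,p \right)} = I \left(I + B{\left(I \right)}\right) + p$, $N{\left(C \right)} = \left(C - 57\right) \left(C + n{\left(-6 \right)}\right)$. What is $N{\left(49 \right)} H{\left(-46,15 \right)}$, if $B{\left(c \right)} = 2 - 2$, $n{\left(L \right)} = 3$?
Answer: $-886496$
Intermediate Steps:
$B{\left(c \right)} = 0$
$N{\left(C \right)} = \left(-57 + C\right) \left(3 + C\right)$ ($N{\left(C \right)} = \left(C - 57\right) \left(C + 3\right) = \left(-57 + C\right) \left(3 + C\right)$)
$H{\left(I,p \right)} = p + I^{2}$ ($H{\left(I,p \right)} = I \left(I + 0\right) + p = I I + p = I^{2} + p = p + I^{2}$)
$N{\left(49 \right)} H{\left(-46,15 \right)} = \left(-171 + 49^{2} - 2646\right) \left(15 + \left(-46\right)^{2}\right) = \left(-171 + 2401 - 2646\right) \left(15 + 2116\right) = \left(-416\right) 2131 = -886496$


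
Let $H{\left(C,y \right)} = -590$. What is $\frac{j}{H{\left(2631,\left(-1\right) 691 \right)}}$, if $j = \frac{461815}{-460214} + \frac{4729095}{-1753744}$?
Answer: $\frac{298630101169}{47618754931744} \approx 0.0062713$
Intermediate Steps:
$j = - \frac{1493150505845}{403548770608}$ ($j = 461815 \left(- \frac{1}{460214}\right) + 4729095 \left(- \frac{1}{1753744}\right) = - \frac{461815}{460214} - \frac{4729095}{1753744} = - \frac{1493150505845}{403548770608} \approx -3.7001$)
$\frac{j}{H{\left(2631,\left(-1\right) 691 \right)}} = - \frac{1493150505845}{403548770608 \left(-590\right)} = \left(- \frac{1493150505845}{403548770608}\right) \left(- \frac{1}{590}\right) = \frac{298630101169}{47618754931744}$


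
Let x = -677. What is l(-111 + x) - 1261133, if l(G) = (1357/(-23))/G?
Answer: -993772745/788 ≈ -1.2611e+6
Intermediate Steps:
l(G) = -59/G (l(G) = (1357*(-1/23))/G = -59/G)
l(-111 + x) - 1261133 = -59/(-111 - 677) - 1261133 = -59/(-788) - 1261133 = -59*(-1/788) - 1261133 = 59/788 - 1261133 = -993772745/788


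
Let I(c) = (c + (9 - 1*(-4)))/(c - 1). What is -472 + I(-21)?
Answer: -5188/11 ≈ -471.64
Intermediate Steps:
I(c) = (13 + c)/(-1 + c) (I(c) = (c + (9 + 4))/(-1 + c) = (c + 13)/(-1 + c) = (13 + c)/(-1 + c))
-472 + I(-21) = -472 + (13 - 21)/(-1 - 21) = -472 - 8/(-22) = -472 - 1/22*(-8) = -472 + 4/11 = -5188/11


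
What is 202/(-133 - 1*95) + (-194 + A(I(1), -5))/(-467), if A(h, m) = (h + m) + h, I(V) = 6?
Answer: -25849/53238 ≈ -0.48554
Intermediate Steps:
A(h, m) = m + 2*h
202/(-133 - 1*95) + (-194 + A(I(1), -5))/(-467) = 202/(-133 - 1*95) + (-194 + (-5 + 2*6))/(-467) = 202/(-133 - 95) + (-194 + (-5 + 12))*(-1/467) = 202/(-228) + (-194 + 7)*(-1/467) = 202*(-1/228) - 187*(-1/467) = -101/114 + 187/467 = -25849/53238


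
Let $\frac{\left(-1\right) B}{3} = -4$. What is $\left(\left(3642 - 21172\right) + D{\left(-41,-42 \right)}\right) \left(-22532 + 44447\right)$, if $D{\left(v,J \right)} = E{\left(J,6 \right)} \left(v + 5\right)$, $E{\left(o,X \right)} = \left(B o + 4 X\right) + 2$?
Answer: $-7056630$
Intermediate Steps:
$B = 12$ ($B = \left(-3\right) \left(-4\right) = 12$)
$E{\left(o,X \right)} = 2 + 4 X + 12 o$ ($E{\left(o,X \right)} = \left(12 o + 4 X\right) + 2 = \left(4 X + 12 o\right) + 2 = 2 + 4 X + 12 o$)
$D{\left(v,J \right)} = \left(5 + v\right) \left(26 + 12 J\right)$ ($D{\left(v,J \right)} = \left(2 + 4 \cdot 6 + 12 J\right) \left(v + 5\right) = \left(2 + 24 + 12 J\right) \left(5 + v\right) = \left(26 + 12 J\right) \left(5 + v\right) = \left(5 + v\right) \left(26 + 12 J\right)$)
$\left(\left(3642 - 21172\right) + D{\left(-41,-42 \right)}\right) \left(-22532 + 44447\right) = \left(\left(3642 - 21172\right) + 2 \left(5 - 41\right) \left(13 + 6 \left(-42\right)\right)\right) \left(-22532 + 44447\right) = \left(\left(3642 - 21172\right) + 2 \left(-36\right) \left(13 - 252\right)\right) 21915 = \left(-17530 + 2 \left(-36\right) \left(-239\right)\right) 21915 = \left(-17530 + 17208\right) 21915 = \left(-322\right) 21915 = -7056630$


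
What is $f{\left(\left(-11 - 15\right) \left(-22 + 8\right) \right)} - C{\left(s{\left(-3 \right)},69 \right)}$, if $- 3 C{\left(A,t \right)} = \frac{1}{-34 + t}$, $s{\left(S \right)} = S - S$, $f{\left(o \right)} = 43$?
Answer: $\frac{4516}{105} \approx 43.01$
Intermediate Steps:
$s{\left(S \right)} = 0$
$C{\left(A,t \right)} = - \frac{1}{3 \left(-34 + t\right)}$
$f{\left(\left(-11 - 15\right) \left(-22 + 8\right) \right)} - C{\left(s{\left(-3 \right)},69 \right)} = 43 - - \frac{1}{-102 + 3 \cdot 69} = 43 - - \frac{1}{-102 + 207} = 43 - - \frac{1}{105} = 43 + \frac{1}{105} = \frac{4516}{105}$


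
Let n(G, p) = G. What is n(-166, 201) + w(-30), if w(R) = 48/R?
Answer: -838/5 ≈ -167.60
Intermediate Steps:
n(-166, 201) + w(-30) = -166 + 48/(-30) = -166 + 48*(-1/30) = -166 - 8/5 = -838/5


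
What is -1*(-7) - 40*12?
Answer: -473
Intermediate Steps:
-1*(-7) - 40*12 = 7 - 480 = -473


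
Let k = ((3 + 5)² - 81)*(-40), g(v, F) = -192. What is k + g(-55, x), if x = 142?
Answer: 488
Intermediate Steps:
k = 680 (k = (8² - 81)*(-40) = (64 - 81)*(-40) = -17*(-40) = 680)
k + g(-55, x) = 680 - 192 = 488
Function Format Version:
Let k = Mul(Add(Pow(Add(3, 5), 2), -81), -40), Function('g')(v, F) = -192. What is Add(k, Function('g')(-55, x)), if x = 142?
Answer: 488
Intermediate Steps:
k = 680 (k = Mul(Add(Pow(8, 2), -81), -40) = Mul(Add(64, -81), -40) = Mul(-17, -40) = 680)
Add(k, Function('g')(-55, x)) = Add(680, -192) = 488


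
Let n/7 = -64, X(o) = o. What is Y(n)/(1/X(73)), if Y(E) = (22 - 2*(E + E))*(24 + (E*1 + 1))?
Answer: -56014506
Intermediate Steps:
n = -448 (n = 7*(-64) = -448)
Y(E) = (22 - 4*E)*(25 + E) (Y(E) = (22 - 4*E)*(24 + (E + 1)) = (22 - 4*E)*(24 + (1 + E)) = (22 - 4*E)*(25 + E))
Y(n)/(1/X(73)) = (550 - 78*(-448) - 4*(-448)**2)/(1/73) = (550 + 34944 - 4*200704)/(1/73) = (550 + 34944 - 802816)*73 = -767322*73 = -56014506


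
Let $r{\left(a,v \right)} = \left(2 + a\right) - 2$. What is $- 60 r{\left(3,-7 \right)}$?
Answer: $-180$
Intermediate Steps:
$r{\left(a,v \right)} = a$
$- 60 r{\left(3,-7 \right)} = \left(-60\right) 3 = -180$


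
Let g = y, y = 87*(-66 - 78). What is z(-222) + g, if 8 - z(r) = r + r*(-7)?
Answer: -13852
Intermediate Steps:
z(r) = 8 + 6*r (z(r) = 8 - (r + r*(-7)) = 8 - (r - 7*r) = 8 - (-6)*r = 8 + 6*r)
y = -12528 (y = 87*(-144) = -12528)
g = -12528
z(-222) + g = (8 + 6*(-222)) - 12528 = (8 - 1332) - 12528 = -1324 - 12528 = -13852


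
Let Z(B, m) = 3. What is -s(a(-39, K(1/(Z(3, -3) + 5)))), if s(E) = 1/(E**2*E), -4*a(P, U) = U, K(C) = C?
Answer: 32768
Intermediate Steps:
a(P, U) = -U/4
s(E) = E**(-3) (s(E) = 1/(E**3) = E**(-3))
-s(a(-39, K(1/(Z(3, -3) + 5)))) = -1/(-1/(4*(3 + 5)))**3 = -1/(-1/4/8)**3 = -1/(-1/4*1/8)**3 = -1/(-1/32)**3 = -1*(-32768) = 32768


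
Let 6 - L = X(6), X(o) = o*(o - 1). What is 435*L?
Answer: -10440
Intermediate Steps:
X(o) = o*(-1 + o)
L = -24 (L = 6 - 6*(-1 + 6) = 6 - 6*5 = 6 - 1*30 = 6 - 30 = -24)
435*L = 435*(-24) = -10440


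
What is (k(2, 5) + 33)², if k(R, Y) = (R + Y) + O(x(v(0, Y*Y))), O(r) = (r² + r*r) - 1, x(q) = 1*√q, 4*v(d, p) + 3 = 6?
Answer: 6561/4 ≈ 1640.3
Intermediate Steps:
v(d, p) = ¾ (v(d, p) = -¾ + (¼)*6 = -¾ + 3/2 = ¾)
x(q) = √q
O(r) = -1 + 2*r² (O(r) = (r² + r²) - 1 = 2*r² - 1 = -1 + 2*r²)
k(R, Y) = ½ + R + Y (k(R, Y) = (R + Y) + (-1 + 2*(√(¾))²) = (R + Y) + (-1 + 2*(√3/2)²) = (R + Y) + (-1 + 2*(¾)) = (R + Y) + (-1 + 3/2) = (R + Y) + ½ = ½ + R + Y)
(k(2, 5) + 33)² = ((½ + 2 + 5) + 33)² = (15/2 + 33)² = (81/2)² = 6561/4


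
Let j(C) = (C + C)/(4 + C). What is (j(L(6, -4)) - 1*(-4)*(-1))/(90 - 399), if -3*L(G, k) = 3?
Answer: 14/927 ≈ 0.015102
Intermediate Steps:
L(G, k) = -1 (L(G, k) = -1/3*3 = -1)
j(C) = 2*C/(4 + C) (j(C) = (2*C)/(4 + C) = 2*C/(4 + C))
(j(L(6, -4)) - 1*(-4)*(-1))/(90 - 399) = (2*(-1)/(4 - 1) - 1*(-4)*(-1))/(90 - 399) = (2*(-1)/3 + 4*(-1))/(-309) = (2*(-1)*(1/3) - 4)*(-1/309) = (-2/3 - 4)*(-1/309) = -14/3*(-1/309) = 14/927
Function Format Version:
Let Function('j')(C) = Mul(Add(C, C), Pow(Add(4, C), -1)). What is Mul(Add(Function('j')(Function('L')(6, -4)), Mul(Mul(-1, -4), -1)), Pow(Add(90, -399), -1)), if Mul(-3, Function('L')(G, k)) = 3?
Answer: Rational(14, 927) ≈ 0.015102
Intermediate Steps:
Function('L')(G, k) = -1 (Function('L')(G, k) = Mul(Rational(-1, 3), 3) = -1)
Function('j')(C) = Mul(2, C, Pow(Add(4, C), -1)) (Function('j')(C) = Mul(Mul(2, C), Pow(Add(4, C), -1)) = Mul(2, C, Pow(Add(4, C), -1)))
Mul(Add(Function('j')(Function('L')(6, -4)), Mul(Mul(-1, -4), -1)), Pow(Add(90, -399), -1)) = Mul(Add(Mul(2, -1, Pow(Add(4, -1), -1)), Mul(Mul(-1, -4), -1)), Pow(Add(90, -399), -1)) = Mul(Add(Mul(2, -1, Pow(3, -1)), Mul(4, -1)), Pow(-309, -1)) = Mul(Add(Mul(2, -1, Rational(1, 3)), -4), Rational(-1, 309)) = Mul(Add(Rational(-2, 3), -4), Rational(-1, 309)) = Mul(Rational(-14, 3), Rational(-1, 309)) = Rational(14, 927)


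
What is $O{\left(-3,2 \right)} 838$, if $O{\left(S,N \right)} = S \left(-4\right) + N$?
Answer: $11732$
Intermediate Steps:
$O{\left(S,N \right)} = N - 4 S$ ($O{\left(S,N \right)} = - 4 S + N = N - 4 S$)
$O{\left(-3,2 \right)} 838 = \left(2 - -12\right) 838 = \left(2 + 12\right) 838 = 14 \cdot 838 = 11732$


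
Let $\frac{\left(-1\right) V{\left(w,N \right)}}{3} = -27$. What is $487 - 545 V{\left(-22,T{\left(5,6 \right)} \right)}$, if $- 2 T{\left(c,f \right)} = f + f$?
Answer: $-43658$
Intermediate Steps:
$T{\left(c,f \right)} = - f$ ($T{\left(c,f \right)} = - \frac{f + f}{2} = - \frac{2 f}{2} = - f$)
$V{\left(w,N \right)} = 81$ ($V{\left(w,N \right)} = \left(-3\right) \left(-27\right) = 81$)
$487 - 545 V{\left(-22,T{\left(5,6 \right)} \right)} = 487 - 44145 = -43658$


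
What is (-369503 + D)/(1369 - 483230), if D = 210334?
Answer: 159169/481861 ≈ 0.33032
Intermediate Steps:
(-369503 + D)/(1369 - 483230) = (-369503 + 210334)/(1369 - 483230) = -159169/(-481861) = -159169*(-1/481861) = 159169/481861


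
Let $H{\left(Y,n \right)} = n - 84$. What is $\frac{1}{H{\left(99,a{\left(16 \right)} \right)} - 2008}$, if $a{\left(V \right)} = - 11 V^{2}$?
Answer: $- \frac{1}{4908} \approx -0.00020375$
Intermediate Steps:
$H{\left(Y,n \right)} = -84 + n$
$\frac{1}{H{\left(99,a{\left(16 \right)} \right)} - 2008} = \frac{1}{\left(-84 - 11 \cdot 16^{2}\right) - 2008} = \frac{1}{\left(-84 - 2816\right) - 2008} = \frac{1}{-2900 - 2008} = \frac{1}{-4908} = - \frac{1}{4908}$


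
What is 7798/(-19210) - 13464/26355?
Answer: -15471991/16875985 ≈ -0.91681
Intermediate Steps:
7798/(-19210) - 13464/26355 = 7798*(-1/19210) - 13464*1/26355 = -3899/9605 - 4488/8785 = -15471991/16875985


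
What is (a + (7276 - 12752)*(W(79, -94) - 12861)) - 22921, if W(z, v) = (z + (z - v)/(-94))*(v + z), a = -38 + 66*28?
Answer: 3606949785/47 ≈ 7.6744e+7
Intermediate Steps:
a = 1810 (a = -38 + 1848 = 1810)
W(z, v) = (v + z)*(v/94 + 93*z/94) (W(z, v) = (z + (z - v)*(-1/94))*(v + z) = (z + (-z/94 + v/94))*(v + z) = (v/94 + 93*z/94)*(v + z) = (v + z)*(v/94 + 93*z/94))
(a + (7276 - 12752)*(W(79, -94) - 12861)) - 22921 = (1810 + (7276 - 12752)*(((1/94)*(-94)² + (93/94)*79² - 94*79) - 12861)) - 22921 = (1810 - 5476*(((1/94)*8836 + (93/94)*6241 - 7426) - 12861)) - 22921 = (1810 - 5476*((94 + 580413/94 - 7426) - 12861)) - 22921 = (1810 - 5476*(-108795/94 - 12861)) - 22921 = (1810 - 5476*(-1317729/94)) - 22921 = (1810 + 3607942002/47) - 22921 = 3608027072/47 - 22921 = 3606949785/47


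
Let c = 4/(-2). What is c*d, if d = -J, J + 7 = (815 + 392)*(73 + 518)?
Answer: 1426660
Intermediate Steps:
J = 713330 (J = -7 + (815 + 392)*(73 + 518) = -7 + 1207*591 = -7 + 713337 = 713330)
c = -2 (c = 4*(-1/2) = -2)
d = -713330 (d = -1*713330 = -713330)
c*d = -2*(-713330) = 1426660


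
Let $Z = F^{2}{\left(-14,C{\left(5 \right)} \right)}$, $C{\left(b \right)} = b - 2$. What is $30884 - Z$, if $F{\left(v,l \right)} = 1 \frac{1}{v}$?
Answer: $\frac{6053263}{196} \approx 30884.0$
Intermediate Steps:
$C{\left(b \right)} = -2 + b$
$F{\left(v,l \right)} = \frac{1}{v}$
$Z = \frac{1}{196}$ ($Z = \left(\frac{1}{-14}\right)^{2} = \left(- \frac{1}{14}\right)^{2} = \frac{1}{196} \approx 0.005102$)
$30884 - Z = 30884 - \frac{1}{196} = \frac{6053263}{196}$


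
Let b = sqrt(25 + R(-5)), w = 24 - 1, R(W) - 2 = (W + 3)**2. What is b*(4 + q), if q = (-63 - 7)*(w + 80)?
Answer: -7206*sqrt(31) ≈ -40121.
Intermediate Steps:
R(W) = 2 + (3 + W)**2 (R(W) = 2 + (W + 3)**2 = 2 + (3 + W)**2)
w = 23
b = sqrt(31) (b = sqrt(25 + (2 + (3 - 5)**2)) = sqrt(25 + (2 + (-2)**2)) = sqrt(25 + (2 + 4)) = sqrt(25 + 6) = sqrt(31) ≈ 5.5678)
q = -7210 (q = (-63 - 7)*(23 + 80) = -70*103 = -7210)
b*(4 + q) = sqrt(31)*(4 - 7210) = sqrt(31)*(-7206) = -7206*sqrt(31)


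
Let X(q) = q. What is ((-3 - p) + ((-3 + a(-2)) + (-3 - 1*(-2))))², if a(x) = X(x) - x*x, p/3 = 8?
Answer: 1369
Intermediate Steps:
p = 24 (p = 3*8 = 24)
a(x) = x - x² (a(x) = x - x*x = x - x²)
((-3 - p) + ((-3 + a(-2)) + (-3 - 1*(-2))))² = ((-3 - 1*24) + ((-3 - 2*(1 - 1*(-2))) + (-3 - 1*(-2))))² = ((-3 - 24) + ((-3 - 2*(1 + 2)) + (-3 + 2)))² = (-27 + ((-3 - 2*3) - 1))² = (-27 + ((-3 - 6) - 1))² = (-27 + (-9 - 1))² = (-27 - 10)² = (-37)² = 1369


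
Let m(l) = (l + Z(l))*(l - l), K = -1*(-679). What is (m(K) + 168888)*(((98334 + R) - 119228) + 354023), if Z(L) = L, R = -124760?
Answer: 35191023672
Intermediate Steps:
K = 679
m(l) = 0 (m(l) = (l + l)*(l - l) = (2*l)*0 = 0)
(m(K) + 168888)*(((98334 + R) - 119228) + 354023) = (0 + 168888)*(((98334 - 124760) - 119228) + 354023) = 168888*((-26426 - 119228) + 354023) = 168888*(-145654 + 354023) = 168888*208369 = 35191023672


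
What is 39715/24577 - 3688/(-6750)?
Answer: 179358113/82947375 ≈ 2.1623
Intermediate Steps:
39715/24577 - 3688/(-6750) = 39715*(1/24577) - 3688*(-1/6750) = 39715/24577 + 1844/3375 = 179358113/82947375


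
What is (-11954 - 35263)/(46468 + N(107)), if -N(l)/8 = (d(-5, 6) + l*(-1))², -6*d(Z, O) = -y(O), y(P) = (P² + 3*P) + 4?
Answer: 424953/263900 ≈ 1.6103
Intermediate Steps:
y(P) = 4 + P² + 3*P
d(Z, O) = ⅔ + O/2 + O²/6 (d(Z, O) = -(-1)*(4 + O² + 3*O)/6 = -(-4 - O² - 3*O)/6 = ⅔ + O/2 + O²/6)
N(l) = -8*(29/3 - l)² (N(l) = -8*((⅔ + (½)*6 + (⅙)*6²) + l*(-1))² = -8*((⅔ + 3 + (⅙)*36) - l)² = -8*((⅔ + 3 + 6) - l)² = -8*(29/3 - l)²)
(-11954 - 35263)/(46468 + N(107)) = (-11954 - 35263)/(46468 - 8*(-29 + 3*107)²/9) = -47217/(46468 - 8*(-29 + 321)²/9) = -47217/(46468 - 8/9*292²) = -47217/(46468 - 8/9*85264) = -47217/(46468 - 682112/9) = -47217/(-263900/9) = -47217*(-9/263900) = 424953/263900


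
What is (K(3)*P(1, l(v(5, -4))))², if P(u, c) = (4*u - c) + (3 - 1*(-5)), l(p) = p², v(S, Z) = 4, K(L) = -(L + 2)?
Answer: 400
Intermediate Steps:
K(L) = -2 - L (K(L) = -(2 + L) = -2 - L)
P(u, c) = 8 - c + 4*u (P(u, c) = (-c + 4*u) + (3 + 5) = (-c + 4*u) + 8 = 8 - c + 4*u)
(K(3)*P(1, l(v(5, -4))))² = ((-2 - 1*3)*(8 - 1*4² + 4*1))² = ((-2 - 3)*(8 - 1*16 + 4))² = (-5*(8 - 16 + 4))² = (-5*(-4))² = 20² = 400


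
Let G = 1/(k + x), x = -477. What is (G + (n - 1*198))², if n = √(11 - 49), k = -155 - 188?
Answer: 26335543121/672400 - 162361*I*√38/410 ≈ 39167.0 - 2441.1*I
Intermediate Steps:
k = -343
n = I*√38 (n = √(-38) = I*√38 ≈ 6.1644*I)
G = -1/820 (G = 1/(-343 - 477) = 1/(-820) = -1/820 ≈ -0.0012195)
(G + (n - 1*198))² = (-1/820 + (I*√38 - 1*198))² = (-1/820 + (I*√38 - 198))² = (-1/820 + (-198 + I*√38))² = (-162361/820 + I*√38)²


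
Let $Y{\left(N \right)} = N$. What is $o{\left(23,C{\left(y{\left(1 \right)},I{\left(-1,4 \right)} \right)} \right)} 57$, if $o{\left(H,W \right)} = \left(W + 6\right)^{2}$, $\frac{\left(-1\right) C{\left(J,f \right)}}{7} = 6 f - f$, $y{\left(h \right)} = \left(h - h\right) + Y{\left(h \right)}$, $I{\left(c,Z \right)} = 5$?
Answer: $1627977$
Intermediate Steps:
$y{\left(h \right)} = h$ ($y{\left(h \right)} = \left(h - h\right) + h = 0 + h = h$)
$C{\left(J,f \right)} = - 35 f$ ($C{\left(J,f \right)} = - 7 \left(6 f - f\right) = - 7 \cdot 5 f = - 35 f$)
$o{\left(H,W \right)} = \left(6 + W\right)^{2}$
$o{\left(23,C{\left(y{\left(1 \right)},I{\left(-1,4 \right)} \right)} \right)} 57 = \left(6 - 175\right)^{2} \cdot 57 = \left(-169\right)^{2} \cdot 57 = 28561 \cdot 57 = 1627977$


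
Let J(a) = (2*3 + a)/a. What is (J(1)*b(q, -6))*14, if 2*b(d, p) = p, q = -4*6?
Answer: -294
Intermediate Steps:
J(a) = (6 + a)/a
q = -24
b(d, p) = p/2
(J(1)*b(q, -6))*14 = (((6 + 1)/1)*((½)*(-6)))*14 = ((1*7)*(-3))*14 = (7*(-3))*14 = -21*14 = -294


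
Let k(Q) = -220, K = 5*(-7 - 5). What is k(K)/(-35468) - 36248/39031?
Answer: -13881057/15047299 ≈ -0.92249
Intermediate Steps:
K = -60 (K = 5*(-12) = -60)
k(K)/(-35468) - 36248/39031 = -220/(-35468) - 36248/39031 = -220*(-1/35468) - 36248*1/39031 = 55/8867 - 1576/1697 = -13881057/15047299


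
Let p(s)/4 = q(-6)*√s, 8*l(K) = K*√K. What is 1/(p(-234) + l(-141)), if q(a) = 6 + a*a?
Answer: 8*I/(3*(-1344*√26 + 47*√141)) ≈ -0.00042362*I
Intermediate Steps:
q(a) = 6 + a²
l(K) = K^(3/2)/8 (l(K) = (K*√K)/8 = K^(3/2)/8)
p(s) = 168*√s (p(s) = 4*((6 + (-6)²)*√s) = 4*((6 + 36)*√s) = 4*(42*√s) = 168*√s)
1/(p(-234) + l(-141)) = 1/(168*√(-234) + (-141)^(3/2)/8) = 1/(168*(3*I*√26) + (-141*I*√141)/8) = 1/(504*I*√26 - 141*I*√141/8)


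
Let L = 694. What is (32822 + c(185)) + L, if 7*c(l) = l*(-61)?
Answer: 223327/7 ≈ 31904.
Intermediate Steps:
c(l) = -61*l/7 (c(l) = (l*(-61))/7 = (-61*l)/7 = -61*l/7)
(32822 + c(185)) + L = (32822 - 61/7*185) + 694 = (32822 - 11285/7) + 694 = 218469/7 + 694 = 223327/7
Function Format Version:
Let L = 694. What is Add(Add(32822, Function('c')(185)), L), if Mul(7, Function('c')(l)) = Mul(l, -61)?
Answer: Rational(223327, 7) ≈ 31904.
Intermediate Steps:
Function('c')(l) = Mul(Rational(-61, 7), l) (Function('c')(l) = Mul(Rational(1, 7), Mul(l, -61)) = Mul(Rational(1, 7), Mul(-61, l)) = Mul(Rational(-61, 7), l))
Add(Add(32822, Function('c')(185)), L) = Add(Add(32822, Mul(Rational(-61, 7), 185)), 694) = Add(Add(32822, Rational(-11285, 7)), 694) = Add(Rational(218469, 7), 694) = Rational(223327, 7)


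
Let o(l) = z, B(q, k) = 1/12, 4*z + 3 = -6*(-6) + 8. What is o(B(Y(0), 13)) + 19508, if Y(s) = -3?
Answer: 78073/4 ≈ 19518.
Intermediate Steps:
z = 41/4 (z = -¾ + (-6*(-6) + 8)/4 = -¾ + (36 + 8)/4 = -¾ + (¼)*44 = -¾ + 11 = 41/4 ≈ 10.250)
B(q, k) = 1/12
o(l) = 41/4
o(B(Y(0), 13)) + 19508 = 41/4 + 19508 = 78073/4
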